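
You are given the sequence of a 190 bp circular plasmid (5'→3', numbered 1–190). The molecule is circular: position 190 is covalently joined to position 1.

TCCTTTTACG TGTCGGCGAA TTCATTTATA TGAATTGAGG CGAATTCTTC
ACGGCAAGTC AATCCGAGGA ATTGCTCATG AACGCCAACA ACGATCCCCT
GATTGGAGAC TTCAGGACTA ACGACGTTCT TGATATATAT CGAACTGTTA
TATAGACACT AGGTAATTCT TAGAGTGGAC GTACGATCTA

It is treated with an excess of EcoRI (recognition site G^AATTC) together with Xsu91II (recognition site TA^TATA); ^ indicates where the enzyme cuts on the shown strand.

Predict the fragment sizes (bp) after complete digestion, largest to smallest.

93, 58, 24, 15 bp

EcoRI sites (GAATTC) start at positions 18, 42.
EcoRI cuts after the first base of each site, so after positions 18, 42.
Xsu91II sites (TATATA) start at positions 134, 149.
Xsu91II cuts after base 2 of each site, so after positions 135, 150.
Combined cut positions: 18, 42, 135, 150.
Circular molecule, 4 cuts → 4 fragments:
  19–42 → 24 bp
  43–135 → 93 bp
  136–150 → 15 bp
  151–190 then 1–18 → 40 + 18 = 58 bp
Sorted largest to smallest: 93, 58, 24, 15 bp.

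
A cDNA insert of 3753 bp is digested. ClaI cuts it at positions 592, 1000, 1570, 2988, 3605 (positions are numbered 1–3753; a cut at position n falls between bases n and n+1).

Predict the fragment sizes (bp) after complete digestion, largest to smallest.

Linear molecule, 5 cuts → 6 fragments:
  592 − 0 = 592 bp
  1000 − 592 = 408 bp
  1570 − 1000 = 570 bp
  2988 − 1570 = 1418 bp
  3605 − 2988 = 617 bp
  3753 − 3605 = 148 bp
Sorted largest to smallest: 1418, 617, 592, 570, 408, 148 bp.

1418, 617, 592, 570, 408, 148 bp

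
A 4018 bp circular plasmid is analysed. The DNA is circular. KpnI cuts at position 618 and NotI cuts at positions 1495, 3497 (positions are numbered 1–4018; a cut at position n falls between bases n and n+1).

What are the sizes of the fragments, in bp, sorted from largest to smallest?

Combined cut positions (sorted): 618, 1495, 3497.
Circular molecule, 3 cuts → 3 fragments:
  1495 − 618 = 877 bp
  3497 − 1495 = 2002 bp
  wrap: 4018 − 3497 + 618 = 1139 bp
Sorted largest to smallest: 2002, 1139, 877 bp.

2002, 1139, 877 bp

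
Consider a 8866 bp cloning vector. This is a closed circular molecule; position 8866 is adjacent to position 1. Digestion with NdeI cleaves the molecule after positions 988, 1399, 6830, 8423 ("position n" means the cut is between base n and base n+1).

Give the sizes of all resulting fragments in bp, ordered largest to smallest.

Circular molecule, 4 cuts → 4 fragments:
  1399 − 988 = 411 bp
  6830 − 1399 = 5431 bp
  8423 − 6830 = 1593 bp
  wrap: 8866 − 8423 + 988 = 1431 bp
Sorted largest to smallest: 5431, 1593, 1431, 411 bp.

5431, 1593, 1431, 411 bp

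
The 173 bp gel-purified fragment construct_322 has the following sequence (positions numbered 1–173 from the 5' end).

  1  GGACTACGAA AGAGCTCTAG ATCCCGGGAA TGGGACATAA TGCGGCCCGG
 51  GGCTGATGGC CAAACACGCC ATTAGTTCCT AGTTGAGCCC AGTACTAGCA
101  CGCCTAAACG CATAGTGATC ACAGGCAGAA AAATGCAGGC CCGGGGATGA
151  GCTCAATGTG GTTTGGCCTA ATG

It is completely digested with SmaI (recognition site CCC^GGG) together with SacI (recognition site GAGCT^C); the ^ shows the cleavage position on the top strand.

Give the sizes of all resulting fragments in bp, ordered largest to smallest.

SmaI sites (CCCGGG) start at positions 23, 46, 140.
SmaI cuts after base 3 of each site, so after positions 25, 48, 142.
SacI sites (GAGCTC) start at positions 12, 149.
SacI cuts after base 5 of each site (before the last base), so after positions 16, 153.
Combined cut positions: 16, 25, 48, 142, 153.
Linear molecule, 5 cuts → 6 fragments:
  1–16 → 16 bp
  17–25 → 9 bp
  26–48 → 23 bp
  49–142 → 94 bp
  143–153 → 11 bp
  154–173 → 20 bp
Sorted largest to smallest: 94, 23, 20, 16, 11, 9 bp.

94, 23, 20, 16, 11, 9 bp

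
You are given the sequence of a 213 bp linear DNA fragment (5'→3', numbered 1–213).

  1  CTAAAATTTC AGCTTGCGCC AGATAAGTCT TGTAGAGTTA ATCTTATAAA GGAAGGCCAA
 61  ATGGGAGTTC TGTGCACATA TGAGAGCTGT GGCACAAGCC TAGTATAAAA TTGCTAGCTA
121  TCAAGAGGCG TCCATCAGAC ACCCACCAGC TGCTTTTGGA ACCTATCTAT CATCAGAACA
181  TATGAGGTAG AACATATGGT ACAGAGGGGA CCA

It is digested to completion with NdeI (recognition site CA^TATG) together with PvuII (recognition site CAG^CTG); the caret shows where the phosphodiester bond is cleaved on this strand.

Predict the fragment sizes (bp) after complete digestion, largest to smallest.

78, 71, 31, 19, 14 bp

NdeI sites (CATATG) start at positions 77, 179, 193.
NdeI cuts after base 2 of each site, so after positions 78, 180, 194.
The PvuII site (CAGCTG) starts at position 147.
PvuII cuts after base 3 of each site, so after position 149.
Combined cut positions: 78, 149, 180, 194.
Linear molecule, 4 cuts → 5 fragments:
  1–78 → 78 bp
  79–149 → 71 bp
  150–180 → 31 bp
  181–194 → 14 bp
  195–213 → 19 bp
Sorted largest to smallest: 78, 71, 31, 19, 14 bp.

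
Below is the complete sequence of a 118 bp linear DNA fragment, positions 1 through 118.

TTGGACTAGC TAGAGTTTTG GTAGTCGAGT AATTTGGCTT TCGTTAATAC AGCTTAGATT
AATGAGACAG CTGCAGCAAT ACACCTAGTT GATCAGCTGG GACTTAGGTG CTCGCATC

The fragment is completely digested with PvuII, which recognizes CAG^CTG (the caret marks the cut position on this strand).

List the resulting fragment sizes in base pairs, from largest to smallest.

70, 26, 22 bp

PvuII sites (CAGCTG) start at positions 68, 94.
PvuII cuts after base 3 of each site, so after positions 70, 96.
Linear molecule, 2 cuts → 3 fragments:
  1–70 → 70 bp
  71–96 → 26 bp
  97–118 → 22 bp
Sorted largest to smallest: 70, 26, 22 bp.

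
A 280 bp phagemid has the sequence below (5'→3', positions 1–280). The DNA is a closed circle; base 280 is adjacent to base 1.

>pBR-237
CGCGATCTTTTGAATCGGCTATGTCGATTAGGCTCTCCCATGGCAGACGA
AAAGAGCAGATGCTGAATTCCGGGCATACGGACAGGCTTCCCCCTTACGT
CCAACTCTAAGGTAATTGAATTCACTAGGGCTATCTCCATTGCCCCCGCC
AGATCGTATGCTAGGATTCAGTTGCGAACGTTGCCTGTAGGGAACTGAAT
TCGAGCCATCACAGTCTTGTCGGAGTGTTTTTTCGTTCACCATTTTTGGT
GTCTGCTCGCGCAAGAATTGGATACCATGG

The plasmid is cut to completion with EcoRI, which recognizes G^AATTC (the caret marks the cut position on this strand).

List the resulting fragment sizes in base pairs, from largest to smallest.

148, 79, 53 bp

EcoRI sites (GAATTC) start at positions 65, 118, 197.
EcoRI cuts after the first base of each site, so after positions 65, 118, 197.
Circular molecule, 3 cuts → 3 fragments:
  66–118 → 53 bp
  119–197 → 79 bp
  198–280 then 1–65 → 83 + 65 = 148 bp
Sorted largest to smallest: 148, 79, 53 bp.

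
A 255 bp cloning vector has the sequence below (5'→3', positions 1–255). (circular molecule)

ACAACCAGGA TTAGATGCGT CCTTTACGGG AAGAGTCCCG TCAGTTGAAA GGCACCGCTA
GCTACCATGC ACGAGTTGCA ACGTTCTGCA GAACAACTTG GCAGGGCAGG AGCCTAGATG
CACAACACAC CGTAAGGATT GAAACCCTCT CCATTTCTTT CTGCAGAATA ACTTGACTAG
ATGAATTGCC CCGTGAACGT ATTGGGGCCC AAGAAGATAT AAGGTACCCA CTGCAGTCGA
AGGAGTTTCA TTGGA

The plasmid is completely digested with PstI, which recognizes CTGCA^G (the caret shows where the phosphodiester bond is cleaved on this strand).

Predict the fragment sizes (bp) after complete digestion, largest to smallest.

PstI sites (CTGCAG) start at positions 86, 161, 231.
PstI cuts after base 5 of each site (before the last base), so after positions 90, 165, 235.
Circular molecule, 3 cuts → 3 fragments:
  91–165 → 75 bp
  166–235 → 70 bp
  236–255 then 1–90 → 20 + 90 = 110 bp
Sorted largest to smallest: 110, 75, 70 bp.

110, 75, 70 bp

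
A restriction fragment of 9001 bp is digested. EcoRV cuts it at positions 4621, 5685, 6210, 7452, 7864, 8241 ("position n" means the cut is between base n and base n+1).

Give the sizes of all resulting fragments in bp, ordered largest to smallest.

4621, 1242, 1064, 760, 525, 412, 377 bp

Linear molecule, 6 cuts → 7 fragments:
  4621 − 0 = 4621 bp
  5685 − 4621 = 1064 bp
  6210 − 5685 = 525 bp
  7452 − 6210 = 1242 bp
  7864 − 7452 = 412 bp
  8241 − 7864 = 377 bp
  9001 − 8241 = 760 bp
Sorted largest to smallest: 4621, 1242, 1064, 760, 525, 412, 377 bp.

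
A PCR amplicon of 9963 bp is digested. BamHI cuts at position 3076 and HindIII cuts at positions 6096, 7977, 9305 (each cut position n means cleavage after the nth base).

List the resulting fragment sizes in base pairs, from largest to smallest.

3076, 3020, 1881, 1328, 658 bp

Combined cut positions (sorted): 3076, 6096, 7977, 9305.
Linear molecule, 4 cuts → 5 fragments:
  3076 − 0 = 3076 bp
  6096 − 3076 = 3020 bp
  7977 − 6096 = 1881 bp
  9305 − 7977 = 1328 bp
  9963 − 9305 = 658 bp
Sorted largest to smallest: 3076, 3020, 1881, 1328, 658 bp.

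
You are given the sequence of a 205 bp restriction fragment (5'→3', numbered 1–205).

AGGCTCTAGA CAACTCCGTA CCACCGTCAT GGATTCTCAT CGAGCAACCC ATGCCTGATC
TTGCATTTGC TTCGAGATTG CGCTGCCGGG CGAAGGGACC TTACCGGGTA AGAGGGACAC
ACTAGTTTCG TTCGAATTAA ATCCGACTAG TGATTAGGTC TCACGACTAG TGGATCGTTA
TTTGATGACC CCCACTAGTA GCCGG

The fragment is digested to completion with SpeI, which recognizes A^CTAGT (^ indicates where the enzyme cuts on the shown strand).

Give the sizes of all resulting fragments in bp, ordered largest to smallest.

121, 28, 25, 20, 11 bp

SpeI sites (ACTAGT) start at positions 121, 146, 166, 194.
SpeI cuts after the first base of each site, so after positions 121, 146, 166, 194.
Linear molecule, 4 cuts → 5 fragments:
  1–121 → 121 bp
  122–146 → 25 bp
  147–166 → 20 bp
  167–194 → 28 bp
  195–205 → 11 bp
Sorted largest to smallest: 121, 28, 25, 20, 11 bp.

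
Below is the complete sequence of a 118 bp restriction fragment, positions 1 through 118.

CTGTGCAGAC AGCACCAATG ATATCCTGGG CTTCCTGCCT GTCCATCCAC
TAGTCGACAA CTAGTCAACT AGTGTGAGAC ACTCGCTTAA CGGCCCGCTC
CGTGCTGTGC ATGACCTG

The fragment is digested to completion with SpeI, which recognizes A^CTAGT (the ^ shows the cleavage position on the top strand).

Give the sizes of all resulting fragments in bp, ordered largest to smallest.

50, 49, 11, 8 bp

SpeI sites (ACTAGT) start at positions 49, 60, 68.
SpeI cuts after the first base of each site, so after positions 49, 60, 68.
Linear molecule, 3 cuts → 4 fragments:
  1–49 → 49 bp
  50–60 → 11 bp
  61–68 → 8 bp
  69–118 → 50 bp
Sorted largest to smallest: 50, 49, 11, 8 bp.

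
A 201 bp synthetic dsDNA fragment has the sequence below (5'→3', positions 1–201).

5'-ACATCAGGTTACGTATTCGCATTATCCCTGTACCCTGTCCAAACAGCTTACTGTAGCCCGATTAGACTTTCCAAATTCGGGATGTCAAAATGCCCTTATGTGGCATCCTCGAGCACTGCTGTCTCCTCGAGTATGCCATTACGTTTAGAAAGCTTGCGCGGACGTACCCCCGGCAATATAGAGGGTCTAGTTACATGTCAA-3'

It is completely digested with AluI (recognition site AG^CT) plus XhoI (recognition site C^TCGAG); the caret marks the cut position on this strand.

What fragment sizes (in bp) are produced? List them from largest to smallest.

AluI sites (AGCT) start at positions 45, 151.
AluI cuts after base 2 of each site, so after positions 46, 152.
XhoI sites (CTCGAG) start at positions 108, 126.
XhoI cuts after the first base of each site, so after positions 108, 126.
Combined cut positions: 46, 108, 126, 152.
Linear molecule, 4 cuts → 5 fragments:
  1–46 → 46 bp
  47–108 → 62 bp
  109–126 → 18 bp
  127–152 → 26 bp
  153–201 → 49 bp
Sorted largest to smallest: 62, 49, 46, 26, 18 bp.

62, 49, 46, 26, 18 bp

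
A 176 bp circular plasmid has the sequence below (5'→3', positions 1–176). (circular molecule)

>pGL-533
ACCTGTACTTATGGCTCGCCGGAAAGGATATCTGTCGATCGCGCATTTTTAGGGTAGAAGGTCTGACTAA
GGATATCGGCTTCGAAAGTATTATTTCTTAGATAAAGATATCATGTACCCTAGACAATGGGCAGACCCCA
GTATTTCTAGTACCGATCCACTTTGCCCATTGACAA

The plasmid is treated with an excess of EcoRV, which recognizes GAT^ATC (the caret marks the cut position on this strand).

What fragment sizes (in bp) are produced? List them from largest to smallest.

96, 45, 35 bp

EcoRV sites (GATATC) start at positions 27, 72, 107.
EcoRV cuts after base 3 of each site, so after positions 29, 74, 109.
Circular molecule, 3 cuts → 3 fragments:
  30–74 → 45 bp
  75–109 → 35 bp
  110–176 then 1–29 → 67 + 29 = 96 bp
Sorted largest to smallest: 96, 45, 35 bp.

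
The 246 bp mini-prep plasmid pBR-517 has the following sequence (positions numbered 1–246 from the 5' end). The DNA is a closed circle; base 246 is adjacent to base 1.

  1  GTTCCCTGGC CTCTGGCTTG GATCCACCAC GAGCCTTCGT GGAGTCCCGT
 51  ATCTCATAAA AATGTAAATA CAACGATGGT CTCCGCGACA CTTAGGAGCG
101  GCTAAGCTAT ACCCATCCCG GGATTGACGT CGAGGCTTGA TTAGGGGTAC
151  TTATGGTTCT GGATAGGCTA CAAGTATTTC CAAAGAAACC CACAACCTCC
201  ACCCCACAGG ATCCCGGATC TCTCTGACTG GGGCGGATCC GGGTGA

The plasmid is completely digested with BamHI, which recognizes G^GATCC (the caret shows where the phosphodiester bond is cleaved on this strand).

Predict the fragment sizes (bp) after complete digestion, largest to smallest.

BamHI sites (GGATCC) start at positions 20, 209, 235.
BamHI cuts after the first base of each site, so after positions 20, 209, 235.
Circular molecule, 3 cuts → 3 fragments:
  21–209 → 189 bp
  210–235 → 26 bp
  236–246 then 1–20 → 11 + 20 = 31 bp
Sorted largest to smallest: 189, 31, 26 bp.

189, 31, 26 bp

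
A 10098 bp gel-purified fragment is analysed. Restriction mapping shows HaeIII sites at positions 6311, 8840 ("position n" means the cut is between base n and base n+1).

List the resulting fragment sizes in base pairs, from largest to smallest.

Linear molecule, 2 cuts → 3 fragments:
  6311 − 0 = 6311 bp
  8840 − 6311 = 2529 bp
  10098 − 8840 = 1258 bp
Sorted largest to smallest: 6311, 2529, 1258 bp.

6311, 2529, 1258 bp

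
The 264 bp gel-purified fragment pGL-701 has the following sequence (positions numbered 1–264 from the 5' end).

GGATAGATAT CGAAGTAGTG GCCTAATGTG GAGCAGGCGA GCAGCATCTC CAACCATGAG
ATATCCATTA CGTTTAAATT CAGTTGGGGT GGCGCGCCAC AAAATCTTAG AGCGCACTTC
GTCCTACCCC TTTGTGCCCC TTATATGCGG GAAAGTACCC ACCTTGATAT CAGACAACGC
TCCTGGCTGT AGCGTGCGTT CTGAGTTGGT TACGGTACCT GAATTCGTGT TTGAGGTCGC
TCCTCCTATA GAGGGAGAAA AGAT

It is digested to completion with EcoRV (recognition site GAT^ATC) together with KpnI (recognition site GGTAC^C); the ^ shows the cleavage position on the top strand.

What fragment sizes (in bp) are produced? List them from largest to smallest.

EcoRV sites (GATATC) start at positions 6, 60, 166.
EcoRV cuts after base 3 of each site, so after positions 8, 62, 168.
The KpnI site (GGTACC) starts at position 214.
KpnI cuts after base 5 of each site (before the last base), so after position 218.
Combined cut positions: 8, 62, 168, 218.
Linear molecule, 4 cuts → 5 fragments:
  1–8 → 8 bp
  9–62 → 54 bp
  63–168 → 106 bp
  169–218 → 50 bp
  219–264 → 46 bp
Sorted largest to smallest: 106, 54, 50, 46, 8 bp.

106, 54, 50, 46, 8 bp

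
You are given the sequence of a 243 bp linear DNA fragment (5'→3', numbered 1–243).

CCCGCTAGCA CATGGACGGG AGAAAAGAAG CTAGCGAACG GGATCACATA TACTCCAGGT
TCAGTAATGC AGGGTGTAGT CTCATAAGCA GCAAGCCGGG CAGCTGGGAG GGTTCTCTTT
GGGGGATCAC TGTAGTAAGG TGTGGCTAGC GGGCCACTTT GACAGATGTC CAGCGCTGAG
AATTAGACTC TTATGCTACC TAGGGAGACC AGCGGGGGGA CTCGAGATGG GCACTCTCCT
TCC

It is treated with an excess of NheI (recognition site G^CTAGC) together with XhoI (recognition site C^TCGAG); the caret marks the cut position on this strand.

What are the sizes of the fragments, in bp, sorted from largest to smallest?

115, 76, 26, 22, 4 bp

NheI sites (GCTAGC) start at positions 4, 30, 145.
NheI cuts after the first base of each site, so after positions 4, 30, 145.
The XhoI site (CTCGAG) starts at position 221.
XhoI cuts after the first base of each site, so after position 221.
Combined cut positions: 4, 30, 145, 221.
Linear molecule, 4 cuts → 5 fragments:
  1–4 → 4 bp
  5–30 → 26 bp
  31–145 → 115 bp
  146–221 → 76 bp
  222–243 → 22 bp
Sorted largest to smallest: 115, 76, 26, 22, 4 bp.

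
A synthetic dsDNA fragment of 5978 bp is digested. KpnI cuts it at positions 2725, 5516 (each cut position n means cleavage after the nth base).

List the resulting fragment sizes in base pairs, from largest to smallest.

2791, 2725, 462 bp

Linear molecule, 2 cuts → 3 fragments:
  2725 − 0 = 2725 bp
  5516 − 2725 = 2791 bp
  5978 − 5516 = 462 bp
Sorted largest to smallest: 2791, 2725, 462 bp.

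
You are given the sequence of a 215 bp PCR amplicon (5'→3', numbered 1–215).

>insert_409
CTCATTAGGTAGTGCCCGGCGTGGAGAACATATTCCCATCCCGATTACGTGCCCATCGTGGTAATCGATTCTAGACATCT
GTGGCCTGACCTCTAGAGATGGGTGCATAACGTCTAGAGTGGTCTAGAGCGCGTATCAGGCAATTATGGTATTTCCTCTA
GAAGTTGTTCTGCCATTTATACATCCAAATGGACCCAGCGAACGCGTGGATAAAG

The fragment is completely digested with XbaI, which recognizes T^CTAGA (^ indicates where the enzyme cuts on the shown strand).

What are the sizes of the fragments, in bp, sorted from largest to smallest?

70, 58, 34, 22, 21, 10 bp

XbaI sites (TCTAGA) start at positions 70, 92, 113, 123, 157.
XbaI cuts after the first base of each site, so after positions 70, 92, 113, 123, 157.
Linear molecule, 5 cuts → 6 fragments:
  1–70 → 70 bp
  71–92 → 22 bp
  93–113 → 21 bp
  114–123 → 10 bp
  124–157 → 34 bp
  158–215 → 58 bp
Sorted largest to smallest: 70, 58, 34, 22, 21, 10 bp.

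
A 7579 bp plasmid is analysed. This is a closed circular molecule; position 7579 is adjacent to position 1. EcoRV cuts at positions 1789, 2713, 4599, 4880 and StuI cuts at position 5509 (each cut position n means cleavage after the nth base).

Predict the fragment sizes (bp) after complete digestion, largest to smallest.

3859, 1886, 924, 629, 281 bp

Combined cut positions (sorted): 1789, 2713, 4599, 4880, 5509.
Circular molecule, 5 cuts → 5 fragments:
  2713 − 1789 = 924 bp
  4599 − 2713 = 1886 bp
  4880 − 4599 = 281 bp
  5509 − 4880 = 629 bp
  wrap: 7579 − 5509 + 1789 = 3859 bp
Sorted largest to smallest: 3859, 1886, 924, 629, 281 bp.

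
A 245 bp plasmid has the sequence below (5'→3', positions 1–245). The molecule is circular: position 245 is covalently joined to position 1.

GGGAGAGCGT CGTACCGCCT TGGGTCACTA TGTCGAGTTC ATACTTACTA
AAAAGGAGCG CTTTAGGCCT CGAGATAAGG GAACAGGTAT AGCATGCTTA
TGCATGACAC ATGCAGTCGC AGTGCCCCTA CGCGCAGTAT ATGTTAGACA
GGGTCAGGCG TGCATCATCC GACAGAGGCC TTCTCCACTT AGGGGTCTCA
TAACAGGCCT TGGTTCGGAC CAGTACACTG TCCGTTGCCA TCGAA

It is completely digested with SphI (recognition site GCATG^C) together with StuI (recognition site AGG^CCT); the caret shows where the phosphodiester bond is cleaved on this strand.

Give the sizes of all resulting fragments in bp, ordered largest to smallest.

The SphI site (GCATGC) starts at position 92.
SphI cuts after base 5 of each site (before the last base), so after position 96.
StuI sites (AGGCCT) start at positions 65, 176, 205.
StuI cuts after base 3 of each site, so after positions 67, 178, 207.
Combined cut positions: 67, 96, 178, 207.
Circular molecule, 4 cuts → 4 fragments:
  68–96 → 29 bp
  97–178 → 82 bp
  179–207 → 29 bp
  208–245 then 1–67 → 38 + 67 = 105 bp
Sorted largest to smallest: 105, 82, 29, 29 bp.

105, 82, 29, 29 bp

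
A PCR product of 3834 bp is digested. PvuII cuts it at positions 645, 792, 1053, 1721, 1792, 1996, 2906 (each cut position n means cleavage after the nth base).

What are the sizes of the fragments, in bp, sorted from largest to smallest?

Linear molecule, 7 cuts → 8 fragments:
  645 − 0 = 645 bp
  792 − 645 = 147 bp
  1053 − 792 = 261 bp
  1721 − 1053 = 668 bp
  1792 − 1721 = 71 bp
  1996 − 1792 = 204 bp
  2906 − 1996 = 910 bp
  3834 − 2906 = 928 bp
Sorted largest to smallest: 928, 910, 668, 645, 261, 204, 147, 71 bp.

928, 910, 668, 645, 261, 204, 147, 71 bp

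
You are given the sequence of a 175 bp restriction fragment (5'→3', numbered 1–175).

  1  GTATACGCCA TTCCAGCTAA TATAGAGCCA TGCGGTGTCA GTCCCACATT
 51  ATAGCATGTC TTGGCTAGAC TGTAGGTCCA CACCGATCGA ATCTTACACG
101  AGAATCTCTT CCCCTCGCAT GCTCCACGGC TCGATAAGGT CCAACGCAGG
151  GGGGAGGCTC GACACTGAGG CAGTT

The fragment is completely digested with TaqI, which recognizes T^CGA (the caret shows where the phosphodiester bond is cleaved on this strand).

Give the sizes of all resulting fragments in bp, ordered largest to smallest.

TaqI sites (TCGA) start at positions 87, 131, 159.
TaqI cuts after the first base of each site, so after positions 87, 131, 159.
Linear molecule, 3 cuts → 4 fragments:
  1–87 → 87 bp
  88–131 → 44 bp
  132–159 → 28 bp
  160–175 → 16 bp
Sorted largest to smallest: 87, 44, 28, 16 bp.

87, 44, 28, 16 bp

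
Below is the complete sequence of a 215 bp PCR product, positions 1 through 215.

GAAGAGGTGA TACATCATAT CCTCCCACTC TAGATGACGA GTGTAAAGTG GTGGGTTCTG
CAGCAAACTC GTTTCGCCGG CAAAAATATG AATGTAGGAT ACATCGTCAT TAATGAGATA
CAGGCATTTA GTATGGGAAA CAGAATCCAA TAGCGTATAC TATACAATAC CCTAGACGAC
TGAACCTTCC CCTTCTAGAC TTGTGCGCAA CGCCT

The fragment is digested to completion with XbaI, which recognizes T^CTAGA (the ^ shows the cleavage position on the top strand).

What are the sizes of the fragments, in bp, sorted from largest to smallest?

XbaI sites (TCTAGA) start at positions 29, 194.
XbaI cuts after the first base of each site, so after positions 29, 194.
Linear molecule, 2 cuts → 3 fragments:
  1–29 → 29 bp
  30–194 → 165 bp
  195–215 → 21 bp
Sorted largest to smallest: 165, 29, 21 bp.

165, 29, 21 bp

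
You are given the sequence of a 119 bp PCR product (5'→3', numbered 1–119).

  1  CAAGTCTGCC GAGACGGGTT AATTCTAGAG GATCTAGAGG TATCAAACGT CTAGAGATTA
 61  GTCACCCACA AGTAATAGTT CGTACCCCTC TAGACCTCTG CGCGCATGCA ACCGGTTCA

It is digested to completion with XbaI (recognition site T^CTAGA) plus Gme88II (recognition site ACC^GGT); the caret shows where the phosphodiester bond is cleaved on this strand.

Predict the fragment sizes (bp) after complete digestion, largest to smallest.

XbaI sites (TCTAGA) start at positions 24, 33, 50, 89.
XbaI cuts after the first base of each site, so after positions 24, 33, 50, 89.
The Gme88II site (ACCGGT) starts at position 111.
Gme88II cuts after base 3 of each site, so after position 113.
Combined cut positions: 24, 33, 50, 89, 113.
Linear molecule, 5 cuts → 6 fragments:
  1–24 → 24 bp
  25–33 → 9 bp
  34–50 → 17 bp
  51–89 → 39 bp
  90–113 → 24 bp
  114–119 → 6 bp
Sorted largest to smallest: 39, 24, 24, 17, 9, 6 bp.

39, 24, 24, 17, 9, 6 bp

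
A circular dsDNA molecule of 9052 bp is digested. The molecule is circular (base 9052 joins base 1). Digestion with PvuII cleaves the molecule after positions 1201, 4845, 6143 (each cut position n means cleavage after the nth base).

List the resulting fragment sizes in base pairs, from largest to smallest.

4110, 3644, 1298 bp

Circular molecule, 3 cuts → 3 fragments:
  4845 − 1201 = 3644 bp
  6143 − 4845 = 1298 bp
  wrap: 9052 − 6143 + 1201 = 4110 bp
Sorted largest to smallest: 4110, 3644, 1298 bp.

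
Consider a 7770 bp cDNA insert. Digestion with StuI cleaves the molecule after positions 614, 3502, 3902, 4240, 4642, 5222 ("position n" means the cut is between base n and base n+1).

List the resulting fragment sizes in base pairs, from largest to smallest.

Linear molecule, 6 cuts → 7 fragments:
  614 − 0 = 614 bp
  3502 − 614 = 2888 bp
  3902 − 3502 = 400 bp
  4240 − 3902 = 338 bp
  4642 − 4240 = 402 bp
  5222 − 4642 = 580 bp
  7770 − 5222 = 2548 bp
Sorted largest to smallest: 2888, 2548, 614, 580, 402, 400, 338 bp.

2888, 2548, 614, 580, 402, 400, 338 bp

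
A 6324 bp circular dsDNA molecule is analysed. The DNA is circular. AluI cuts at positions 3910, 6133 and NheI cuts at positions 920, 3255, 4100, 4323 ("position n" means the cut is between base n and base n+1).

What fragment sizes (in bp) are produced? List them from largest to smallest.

Combined cut positions (sorted): 920, 3255, 3910, 4100, 4323, 6133.
Circular molecule, 6 cuts → 6 fragments:
  3255 − 920 = 2335 bp
  3910 − 3255 = 655 bp
  4100 − 3910 = 190 bp
  4323 − 4100 = 223 bp
  6133 − 4323 = 1810 bp
  wrap: 6324 − 6133 + 920 = 1111 bp
Sorted largest to smallest: 2335, 1810, 1111, 655, 223, 190 bp.

2335, 1810, 1111, 655, 223, 190 bp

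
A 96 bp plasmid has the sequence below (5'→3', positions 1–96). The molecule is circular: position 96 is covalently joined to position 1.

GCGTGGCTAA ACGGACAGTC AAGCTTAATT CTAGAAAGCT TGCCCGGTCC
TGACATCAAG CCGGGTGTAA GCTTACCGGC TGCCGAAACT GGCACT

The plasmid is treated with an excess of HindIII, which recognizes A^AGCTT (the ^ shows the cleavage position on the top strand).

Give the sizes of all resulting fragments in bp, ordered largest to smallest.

48, 33, 15 bp

HindIII sites (AAGCTT) start at positions 21, 36, 69.
HindIII cuts after the first base of each site, so after positions 21, 36, 69.
Circular molecule, 3 cuts → 3 fragments:
  22–36 → 15 bp
  37–69 → 33 bp
  70–96 then 1–21 → 27 + 21 = 48 bp
Sorted largest to smallest: 48, 33, 15 bp.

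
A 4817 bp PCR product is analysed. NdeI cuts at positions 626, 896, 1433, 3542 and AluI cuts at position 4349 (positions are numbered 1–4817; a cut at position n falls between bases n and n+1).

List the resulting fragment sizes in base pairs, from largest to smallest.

Combined cut positions (sorted): 626, 896, 1433, 3542, 4349.
Linear molecule, 5 cuts → 6 fragments:
  626 − 0 = 626 bp
  896 − 626 = 270 bp
  1433 − 896 = 537 bp
  3542 − 1433 = 2109 bp
  4349 − 3542 = 807 bp
  4817 − 4349 = 468 bp
Sorted largest to smallest: 2109, 807, 626, 537, 468, 270 bp.

2109, 807, 626, 537, 468, 270 bp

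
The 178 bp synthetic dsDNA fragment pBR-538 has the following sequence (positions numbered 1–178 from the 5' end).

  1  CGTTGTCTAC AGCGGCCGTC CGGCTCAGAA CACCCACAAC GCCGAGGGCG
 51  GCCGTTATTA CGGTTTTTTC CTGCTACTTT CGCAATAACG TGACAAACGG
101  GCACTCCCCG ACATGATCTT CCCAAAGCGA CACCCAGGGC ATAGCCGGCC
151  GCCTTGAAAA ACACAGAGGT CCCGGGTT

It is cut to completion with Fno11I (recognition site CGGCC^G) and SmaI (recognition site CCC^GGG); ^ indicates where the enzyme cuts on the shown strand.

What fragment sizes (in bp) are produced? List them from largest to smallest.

97, 36, 23, 17, 5 bp

Fno11I sites (CGGCCG) start at positions 13, 49, 146.
Fno11I cuts after base 5 of each site (before the last base), so after positions 17, 53, 150.
The SmaI site (CCCGGG) starts at position 171.
SmaI cuts after base 3 of each site, so after position 173.
Combined cut positions: 17, 53, 150, 173.
Linear molecule, 4 cuts → 5 fragments:
  1–17 → 17 bp
  18–53 → 36 bp
  54–150 → 97 bp
  151–173 → 23 bp
  174–178 → 5 bp
Sorted largest to smallest: 97, 36, 23, 17, 5 bp.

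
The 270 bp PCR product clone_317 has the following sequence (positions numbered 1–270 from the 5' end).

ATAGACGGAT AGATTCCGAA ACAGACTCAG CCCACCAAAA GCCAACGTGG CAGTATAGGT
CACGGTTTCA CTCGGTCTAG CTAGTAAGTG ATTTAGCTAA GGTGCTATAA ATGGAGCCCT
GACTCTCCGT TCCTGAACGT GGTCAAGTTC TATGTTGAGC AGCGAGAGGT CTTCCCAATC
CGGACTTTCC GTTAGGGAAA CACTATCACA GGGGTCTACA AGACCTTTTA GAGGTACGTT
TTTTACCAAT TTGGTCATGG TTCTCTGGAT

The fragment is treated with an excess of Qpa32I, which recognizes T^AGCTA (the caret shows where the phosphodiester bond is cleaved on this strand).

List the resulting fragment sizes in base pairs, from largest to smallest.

176, 78, 16 bp

Qpa32I sites (TAGCTA) start at positions 78, 94.
Qpa32I cuts after the first base of each site, so after positions 78, 94.
Linear molecule, 2 cuts → 3 fragments:
  1–78 → 78 bp
  79–94 → 16 bp
  95–270 → 176 bp
Sorted largest to smallest: 176, 78, 16 bp.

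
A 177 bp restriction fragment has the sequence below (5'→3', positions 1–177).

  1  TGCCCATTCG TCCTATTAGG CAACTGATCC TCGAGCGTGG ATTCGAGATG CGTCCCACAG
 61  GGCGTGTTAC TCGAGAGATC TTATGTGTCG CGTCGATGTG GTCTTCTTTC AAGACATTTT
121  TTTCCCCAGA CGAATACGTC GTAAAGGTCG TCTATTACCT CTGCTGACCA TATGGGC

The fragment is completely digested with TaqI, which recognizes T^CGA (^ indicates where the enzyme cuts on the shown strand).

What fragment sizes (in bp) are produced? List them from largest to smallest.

84, 31, 28, 22, 12 bp

TaqI sites (TCGA) start at positions 31, 43, 71, 93.
TaqI cuts after the first base of each site, so after positions 31, 43, 71, 93.
Linear molecule, 4 cuts → 5 fragments:
  1–31 → 31 bp
  32–43 → 12 bp
  44–71 → 28 bp
  72–93 → 22 bp
  94–177 → 84 bp
Sorted largest to smallest: 84, 31, 28, 22, 12 bp.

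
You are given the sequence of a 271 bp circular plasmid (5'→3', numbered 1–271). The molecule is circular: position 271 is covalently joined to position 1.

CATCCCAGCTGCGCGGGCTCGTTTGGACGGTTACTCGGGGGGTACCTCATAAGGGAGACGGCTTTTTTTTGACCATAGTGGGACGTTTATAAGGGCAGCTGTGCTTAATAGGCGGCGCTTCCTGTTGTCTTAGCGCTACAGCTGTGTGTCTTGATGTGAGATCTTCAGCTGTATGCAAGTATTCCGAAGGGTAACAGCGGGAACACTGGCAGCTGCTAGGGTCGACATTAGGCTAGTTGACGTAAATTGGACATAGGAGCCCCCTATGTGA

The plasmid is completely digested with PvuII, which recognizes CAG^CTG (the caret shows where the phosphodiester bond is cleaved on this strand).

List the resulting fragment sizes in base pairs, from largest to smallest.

PvuII sites (CAGCTG) start at positions 6, 96, 139, 166, 210.
PvuII cuts after base 3 of each site, so after positions 8, 98, 141, 168, 212.
Circular molecule, 5 cuts → 5 fragments:
  9–98 → 90 bp
  99–141 → 43 bp
  142–168 → 27 bp
  169–212 → 44 bp
  213–271 then 1–8 → 59 + 8 = 67 bp
Sorted largest to smallest: 90, 67, 44, 43, 27 bp.

90, 67, 44, 43, 27 bp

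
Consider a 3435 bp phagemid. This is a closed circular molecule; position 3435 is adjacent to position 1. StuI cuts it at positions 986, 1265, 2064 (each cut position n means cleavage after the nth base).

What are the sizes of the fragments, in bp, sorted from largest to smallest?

Circular molecule, 3 cuts → 3 fragments:
  1265 − 986 = 279 bp
  2064 − 1265 = 799 bp
  wrap: 3435 − 2064 + 986 = 2357 bp
Sorted largest to smallest: 2357, 799, 279 bp.

2357, 799, 279 bp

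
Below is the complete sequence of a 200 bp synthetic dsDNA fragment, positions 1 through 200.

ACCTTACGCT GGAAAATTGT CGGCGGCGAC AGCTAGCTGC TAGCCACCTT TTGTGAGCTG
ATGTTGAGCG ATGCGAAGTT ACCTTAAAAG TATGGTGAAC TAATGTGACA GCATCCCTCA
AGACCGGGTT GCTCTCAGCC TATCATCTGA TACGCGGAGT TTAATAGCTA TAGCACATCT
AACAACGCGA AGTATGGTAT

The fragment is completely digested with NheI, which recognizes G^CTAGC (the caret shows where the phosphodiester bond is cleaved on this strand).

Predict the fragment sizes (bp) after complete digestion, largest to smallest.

NheI sites (GCTAGC) start at positions 32, 39.
NheI cuts after the first base of each site, so after positions 32, 39.
Linear molecule, 2 cuts → 3 fragments:
  1–32 → 32 bp
  33–39 → 7 bp
  40–200 → 161 bp
Sorted largest to smallest: 161, 32, 7 bp.

161, 32, 7 bp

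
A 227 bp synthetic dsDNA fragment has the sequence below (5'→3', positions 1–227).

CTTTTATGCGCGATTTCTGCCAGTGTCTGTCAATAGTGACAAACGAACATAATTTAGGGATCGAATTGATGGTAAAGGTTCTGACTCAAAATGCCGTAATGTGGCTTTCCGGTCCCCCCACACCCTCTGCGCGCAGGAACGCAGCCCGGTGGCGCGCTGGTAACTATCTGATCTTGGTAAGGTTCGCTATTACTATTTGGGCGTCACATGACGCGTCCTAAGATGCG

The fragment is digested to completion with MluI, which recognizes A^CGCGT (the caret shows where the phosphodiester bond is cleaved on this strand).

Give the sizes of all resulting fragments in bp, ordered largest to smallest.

211, 16 bp

The MluI site (ACGCGT) starts at position 211.
MluI cuts after the first base of each site, so after position 211.
Linear molecule, 1 cut → 2 fragments:
  1–211 → 211 bp
  212–227 → 16 bp
Sorted largest to smallest: 211, 16 bp.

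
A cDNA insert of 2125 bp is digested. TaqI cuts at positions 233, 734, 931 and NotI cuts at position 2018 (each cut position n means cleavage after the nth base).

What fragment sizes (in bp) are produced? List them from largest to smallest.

Combined cut positions (sorted): 233, 734, 931, 2018.
Linear molecule, 4 cuts → 5 fragments:
  233 − 0 = 233 bp
  734 − 233 = 501 bp
  931 − 734 = 197 bp
  2018 − 931 = 1087 bp
  2125 − 2018 = 107 bp
Sorted largest to smallest: 1087, 501, 233, 197, 107 bp.

1087, 501, 233, 197, 107 bp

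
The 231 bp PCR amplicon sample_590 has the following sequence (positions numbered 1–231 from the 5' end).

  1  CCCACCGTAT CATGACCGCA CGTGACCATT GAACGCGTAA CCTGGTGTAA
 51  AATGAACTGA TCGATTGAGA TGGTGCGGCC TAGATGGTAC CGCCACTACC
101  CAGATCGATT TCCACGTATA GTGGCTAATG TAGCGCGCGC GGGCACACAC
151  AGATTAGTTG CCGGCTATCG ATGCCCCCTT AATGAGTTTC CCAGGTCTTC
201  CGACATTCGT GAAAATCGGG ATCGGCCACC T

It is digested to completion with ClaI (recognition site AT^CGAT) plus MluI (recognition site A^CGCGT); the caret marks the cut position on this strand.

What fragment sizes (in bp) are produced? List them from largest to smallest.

63, 63, 44, 33, 28 bp

ClaI sites (ATCGAT) start at positions 60, 104, 167.
ClaI cuts after base 2 of each site, so after positions 61, 105, 168.
The MluI site (ACGCGT) starts at position 33.
MluI cuts after the first base of each site, so after position 33.
Combined cut positions: 33, 61, 105, 168.
Linear molecule, 4 cuts → 5 fragments:
  1–33 → 33 bp
  34–61 → 28 bp
  62–105 → 44 bp
  106–168 → 63 bp
  169–231 → 63 bp
Sorted largest to smallest: 63, 63, 44, 33, 28 bp.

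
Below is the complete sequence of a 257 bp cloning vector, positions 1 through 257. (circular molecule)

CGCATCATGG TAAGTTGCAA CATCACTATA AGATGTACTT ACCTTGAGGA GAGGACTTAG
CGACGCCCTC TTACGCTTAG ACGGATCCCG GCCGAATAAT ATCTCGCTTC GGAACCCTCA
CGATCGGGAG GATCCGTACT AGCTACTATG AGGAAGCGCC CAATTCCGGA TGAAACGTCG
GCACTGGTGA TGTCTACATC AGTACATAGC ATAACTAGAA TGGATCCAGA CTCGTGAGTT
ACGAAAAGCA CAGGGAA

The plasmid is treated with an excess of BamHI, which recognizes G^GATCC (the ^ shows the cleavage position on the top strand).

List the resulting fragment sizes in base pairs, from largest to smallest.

118, 92, 47 bp

BamHI sites (GGATCC) start at positions 83, 130, 222.
BamHI cuts after the first base of each site, so after positions 83, 130, 222.
Circular molecule, 3 cuts → 3 fragments:
  84–130 → 47 bp
  131–222 → 92 bp
  223–257 then 1–83 → 35 + 83 = 118 bp
Sorted largest to smallest: 118, 92, 47 bp.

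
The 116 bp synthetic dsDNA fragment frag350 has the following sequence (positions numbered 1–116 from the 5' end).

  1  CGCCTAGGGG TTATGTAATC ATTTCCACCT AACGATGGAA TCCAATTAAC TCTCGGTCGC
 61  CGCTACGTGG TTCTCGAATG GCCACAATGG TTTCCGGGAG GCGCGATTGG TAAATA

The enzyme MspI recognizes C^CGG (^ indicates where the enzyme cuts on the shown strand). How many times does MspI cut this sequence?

CCGG occurs starting at position 94.
MspI cuts at 1 site.

1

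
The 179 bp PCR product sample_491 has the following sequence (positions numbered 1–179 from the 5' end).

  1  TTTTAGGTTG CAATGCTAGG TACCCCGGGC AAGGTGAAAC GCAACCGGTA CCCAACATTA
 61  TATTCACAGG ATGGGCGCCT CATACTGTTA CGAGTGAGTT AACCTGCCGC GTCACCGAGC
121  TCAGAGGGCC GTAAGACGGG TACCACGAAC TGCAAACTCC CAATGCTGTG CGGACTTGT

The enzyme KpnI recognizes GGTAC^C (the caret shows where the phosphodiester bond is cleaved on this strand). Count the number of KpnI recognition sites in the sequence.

3

GGTACC occurs starting at positions 19, 47, 139.
KpnI cuts at 3 sites.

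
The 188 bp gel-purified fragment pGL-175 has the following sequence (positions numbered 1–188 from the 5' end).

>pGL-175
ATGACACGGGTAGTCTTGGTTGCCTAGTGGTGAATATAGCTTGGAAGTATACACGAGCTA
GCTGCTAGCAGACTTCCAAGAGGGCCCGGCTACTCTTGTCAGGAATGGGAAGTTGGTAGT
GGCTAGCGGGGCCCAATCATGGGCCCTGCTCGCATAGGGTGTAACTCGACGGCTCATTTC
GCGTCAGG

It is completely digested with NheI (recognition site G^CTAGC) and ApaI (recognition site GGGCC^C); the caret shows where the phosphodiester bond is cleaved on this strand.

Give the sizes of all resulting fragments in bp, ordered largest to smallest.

NheI sites (GCTAGC) start at positions 57, 64, 122.
NheI cuts after the first base of each site, so after positions 57, 64, 122.
ApaI sites (GGGCCC) start at positions 82, 129, 141.
ApaI cuts after base 5 of each site (before the last base), so after positions 86, 133, 145.
Combined cut positions: 57, 64, 86, 122, 133, 145.
Linear molecule, 6 cuts → 7 fragments:
  1–57 → 57 bp
  58–64 → 7 bp
  65–86 → 22 bp
  87–122 → 36 bp
  123–133 → 11 bp
  134–145 → 12 bp
  146–188 → 43 bp
Sorted largest to smallest: 57, 43, 36, 22, 12, 11, 7 bp.

57, 43, 36, 22, 12, 11, 7 bp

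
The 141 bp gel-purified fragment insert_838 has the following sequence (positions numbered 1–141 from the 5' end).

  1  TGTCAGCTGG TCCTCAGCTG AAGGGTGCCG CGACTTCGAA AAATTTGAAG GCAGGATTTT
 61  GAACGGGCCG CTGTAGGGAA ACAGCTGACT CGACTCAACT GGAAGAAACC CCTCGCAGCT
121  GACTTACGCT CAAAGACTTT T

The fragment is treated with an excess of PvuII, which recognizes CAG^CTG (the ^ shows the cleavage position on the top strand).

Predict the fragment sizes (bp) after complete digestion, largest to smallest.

67, 34, 23, 11, 6 bp

PvuII sites (CAGCTG) start at positions 4, 15, 82, 116.
PvuII cuts after base 3 of each site, so after positions 6, 17, 84, 118.
Linear molecule, 4 cuts → 5 fragments:
  1–6 → 6 bp
  7–17 → 11 bp
  18–84 → 67 bp
  85–118 → 34 bp
  119–141 → 23 bp
Sorted largest to smallest: 67, 34, 23, 11, 6 bp.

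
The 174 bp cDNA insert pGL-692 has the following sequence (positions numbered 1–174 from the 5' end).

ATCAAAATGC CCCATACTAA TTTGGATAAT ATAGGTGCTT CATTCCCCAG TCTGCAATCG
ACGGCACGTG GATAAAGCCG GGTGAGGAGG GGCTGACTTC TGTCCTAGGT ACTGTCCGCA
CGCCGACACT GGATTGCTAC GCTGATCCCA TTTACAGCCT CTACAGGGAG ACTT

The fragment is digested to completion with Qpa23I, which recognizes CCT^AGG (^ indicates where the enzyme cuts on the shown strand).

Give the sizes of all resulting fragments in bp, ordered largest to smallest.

The Qpa23I site (CCTAGG) starts at position 104.
Qpa23I cuts after base 3 of each site, so after position 106.
Linear molecule, 1 cut → 2 fragments:
  1–106 → 106 bp
  107–174 → 68 bp
Sorted largest to smallest: 106, 68 bp.

106, 68 bp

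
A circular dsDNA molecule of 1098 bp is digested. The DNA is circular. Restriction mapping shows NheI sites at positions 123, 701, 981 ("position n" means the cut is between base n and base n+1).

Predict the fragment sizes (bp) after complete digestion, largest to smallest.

Circular molecule, 3 cuts → 3 fragments:
  701 − 123 = 578 bp
  981 − 701 = 280 bp
  wrap: 1098 − 981 + 123 = 240 bp
Sorted largest to smallest: 578, 280, 240 bp.

578, 280, 240 bp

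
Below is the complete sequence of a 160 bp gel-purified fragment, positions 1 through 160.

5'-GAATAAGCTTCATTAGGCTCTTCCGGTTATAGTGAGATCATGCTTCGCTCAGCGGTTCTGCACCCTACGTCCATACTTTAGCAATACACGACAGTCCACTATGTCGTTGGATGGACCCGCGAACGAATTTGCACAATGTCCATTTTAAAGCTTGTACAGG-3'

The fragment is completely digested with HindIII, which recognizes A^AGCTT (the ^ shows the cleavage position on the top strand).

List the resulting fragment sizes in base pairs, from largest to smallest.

HindIII sites (AAGCTT) start at positions 5, 148.
HindIII cuts after the first base of each site, so after positions 5, 148.
Linear molecule, 2 cuts → 3 fragments:
  1–5 → 5 bp
  6–148 → 143 bp
  149–160 → 12 bp
Sorted largest to smallest: 143, 12, 5 bp.

143, 12, 5 bp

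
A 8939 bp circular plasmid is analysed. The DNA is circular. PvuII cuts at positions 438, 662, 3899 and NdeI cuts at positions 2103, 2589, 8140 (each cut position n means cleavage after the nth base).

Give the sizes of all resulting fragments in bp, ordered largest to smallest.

Combined cut positions (sorted): 438, 662, 2103, 2589, 3899, 8140.
Circular molecule, 6 cuts → 6 fragments:
  662 − 438 = 224 bp
  2103 − 662 = 1441 bp
  2589 − 2103 = 486 bp
  3899 − 2589 = 1310 bp
  8140 − 3899 = 4241 bp
  wrap: 8939 − 8140 + 438 = 1237 bp
Sorted largest to smallest: 4241, 1441, 1310, 1237, 486, 224 bp.

4241, 1441, 1310, 1237, 486, 224 bp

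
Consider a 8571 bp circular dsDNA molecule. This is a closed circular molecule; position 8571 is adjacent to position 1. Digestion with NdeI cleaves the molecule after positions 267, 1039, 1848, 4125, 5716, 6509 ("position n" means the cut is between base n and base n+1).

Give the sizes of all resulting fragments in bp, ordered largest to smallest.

2329, 2277, 1591, 809, 793, 772 bp

Circular molecule, 6 cuts → 6 fragments:
  1039 − 267 = 772 bp
  1848 − 1039 = 809 bp
  4125 − 1848 = 2277 bp
  5716 − 4125 = 1591 bp
  6509 − 5716 = 793 bp
  wrap: 8571 − 6509 + 267 = 2329 bp
Sorted largest to smallest: 2329, 2277, 1591, 809, 793, 772 bp.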